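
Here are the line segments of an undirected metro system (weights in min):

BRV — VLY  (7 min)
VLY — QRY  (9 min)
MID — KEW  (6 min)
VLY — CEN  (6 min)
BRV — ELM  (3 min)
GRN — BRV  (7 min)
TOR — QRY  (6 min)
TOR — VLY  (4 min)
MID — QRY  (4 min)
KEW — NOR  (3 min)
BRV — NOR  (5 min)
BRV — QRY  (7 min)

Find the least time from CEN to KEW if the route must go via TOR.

Best CEN to TOR: CEN–VLY–TOR costing 10
Best TOR to KEW: TOR–QRY–MID–KEW costing 16
Total via TOR: 10 + 16 = 26 min.

26 min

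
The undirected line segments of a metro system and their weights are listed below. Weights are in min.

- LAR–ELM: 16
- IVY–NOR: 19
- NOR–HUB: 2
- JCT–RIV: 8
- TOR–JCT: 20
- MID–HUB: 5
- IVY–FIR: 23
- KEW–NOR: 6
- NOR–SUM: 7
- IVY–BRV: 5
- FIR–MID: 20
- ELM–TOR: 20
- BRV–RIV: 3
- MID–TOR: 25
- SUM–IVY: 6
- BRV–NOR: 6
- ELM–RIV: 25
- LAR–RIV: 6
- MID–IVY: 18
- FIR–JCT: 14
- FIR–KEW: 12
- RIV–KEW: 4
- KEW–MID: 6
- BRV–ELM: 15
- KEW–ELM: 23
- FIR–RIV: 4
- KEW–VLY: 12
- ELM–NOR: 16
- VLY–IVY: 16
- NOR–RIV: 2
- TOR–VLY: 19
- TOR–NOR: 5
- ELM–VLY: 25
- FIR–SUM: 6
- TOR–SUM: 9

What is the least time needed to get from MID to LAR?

15 min

Shortest distances from MID:
MID: 0
HUB: 5  (via MID)
KEW: 6  (via MID)
NOR: 7  (via HUB)
RIV: 9  (via NOR)
TOR: 12  (via NOR)
BRV: 12  (via RIV)
FIR: 13  (via RIV)
SUM: 14  (via NOR)
LAR: 15  (via RIV)
Shortest route: MID → HUB → NOR → RIV → LAR = 15 min.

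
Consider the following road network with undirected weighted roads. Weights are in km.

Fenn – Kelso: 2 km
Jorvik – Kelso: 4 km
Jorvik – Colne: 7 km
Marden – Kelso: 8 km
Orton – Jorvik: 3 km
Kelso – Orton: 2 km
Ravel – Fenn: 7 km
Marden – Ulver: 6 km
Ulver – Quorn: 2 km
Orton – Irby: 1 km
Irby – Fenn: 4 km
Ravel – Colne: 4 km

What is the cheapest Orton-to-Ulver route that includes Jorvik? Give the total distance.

Shortest Orton→Jorvik: Orton → Jorvik = 3
Best Jorvik to Ulver: Jorvik → Kelso → Marden → Ulver costing 18
Total via Jorvik: 3 + 18 = 21 km.

21 km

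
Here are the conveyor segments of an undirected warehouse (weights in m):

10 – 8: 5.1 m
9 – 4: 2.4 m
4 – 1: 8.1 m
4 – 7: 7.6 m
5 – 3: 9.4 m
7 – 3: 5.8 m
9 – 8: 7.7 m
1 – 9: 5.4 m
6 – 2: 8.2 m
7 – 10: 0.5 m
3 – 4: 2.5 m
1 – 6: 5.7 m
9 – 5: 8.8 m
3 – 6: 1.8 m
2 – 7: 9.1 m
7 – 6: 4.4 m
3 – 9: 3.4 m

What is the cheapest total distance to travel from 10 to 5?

15.7 m

Candidate routes:
10 - 7 - 6 - 3 - 9 - 5: 0.5+4.4+1.8+3.4+8.8 = 18.9
10 - 7 - 3 - 5: 0.5+5.8+9.4 = 15.7
10 - 7 - 3 - 9 - 5: 0.5+5.8+3.4+8.8 = 18.5
10 - 7 - 6 - 3 - 5: 0.5+4.4+1.8+9.4 = 16.1
Cheapest is 10 - 7 - 3 - 5 at 15.7 m.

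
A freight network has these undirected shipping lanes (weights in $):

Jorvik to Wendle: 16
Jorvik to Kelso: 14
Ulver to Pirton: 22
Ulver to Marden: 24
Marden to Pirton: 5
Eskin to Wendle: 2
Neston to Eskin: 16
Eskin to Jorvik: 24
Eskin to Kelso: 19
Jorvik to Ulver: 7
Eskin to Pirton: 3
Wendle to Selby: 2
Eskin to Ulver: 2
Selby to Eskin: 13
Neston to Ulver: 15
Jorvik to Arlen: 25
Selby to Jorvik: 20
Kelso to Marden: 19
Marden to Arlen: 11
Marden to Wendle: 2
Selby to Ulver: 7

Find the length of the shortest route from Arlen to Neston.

Running Dijkstra from Arlen:
Arlen: 0
Marden: 11  (via Arlen)
Wendle: 13  (via Marden)
Eskin: 15  (via Wendle)
Selby: 15  (via Wendle)
Pirton: 16  (via Marden)
Ulver: 17  (via Eskin)
Jorvik: 24  (via Ulver)
Kelso: 30  (via Marden)
Neston: 31  (via Eskin)
Shortest route: Arlen → Marden → Wendle → Eskin → Neston = $31.

$31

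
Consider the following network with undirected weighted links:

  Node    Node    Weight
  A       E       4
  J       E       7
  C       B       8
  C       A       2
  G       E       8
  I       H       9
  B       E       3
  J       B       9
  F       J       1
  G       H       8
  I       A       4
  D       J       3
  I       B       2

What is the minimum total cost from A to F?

Enumerating some paths:
A → I → B → J → F: 4+2+9+1 = 16
A → I → B → E → J → F: 4+2+3+7+1 = 17
A → E → B → J → F: 4+3+9+1 = 17
A → E → J → F: 4+7+1 = 12
Cheapest is A → E → J → F at 12.

12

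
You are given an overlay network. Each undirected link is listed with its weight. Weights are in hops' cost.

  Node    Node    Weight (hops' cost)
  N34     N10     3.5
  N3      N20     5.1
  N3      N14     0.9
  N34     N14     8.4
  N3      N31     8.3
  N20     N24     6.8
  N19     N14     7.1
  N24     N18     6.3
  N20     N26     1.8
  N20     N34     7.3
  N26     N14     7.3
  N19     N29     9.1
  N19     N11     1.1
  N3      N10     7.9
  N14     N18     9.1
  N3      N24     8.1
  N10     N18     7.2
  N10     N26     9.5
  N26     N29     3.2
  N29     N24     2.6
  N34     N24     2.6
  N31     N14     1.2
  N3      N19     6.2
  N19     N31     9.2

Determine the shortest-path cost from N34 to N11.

Compare a few routes:
N34–N14–N19–N11: 8.4+7.1+1.1 = 16.6
N34–N24–N29–N19–N11: 2.6+2.6+9.1+1.1 = 15.4
N34–N14–N3–N19–N11: 8.4+0.9+6.2+1.1 = 16.6
N34–N24–N3–N19–N11: 2.6+8.1+6.2+1.1 = 18
The minimum is 15.4 hops' cost via N34–N24–N29–N19–N11.

15.4 hops' cost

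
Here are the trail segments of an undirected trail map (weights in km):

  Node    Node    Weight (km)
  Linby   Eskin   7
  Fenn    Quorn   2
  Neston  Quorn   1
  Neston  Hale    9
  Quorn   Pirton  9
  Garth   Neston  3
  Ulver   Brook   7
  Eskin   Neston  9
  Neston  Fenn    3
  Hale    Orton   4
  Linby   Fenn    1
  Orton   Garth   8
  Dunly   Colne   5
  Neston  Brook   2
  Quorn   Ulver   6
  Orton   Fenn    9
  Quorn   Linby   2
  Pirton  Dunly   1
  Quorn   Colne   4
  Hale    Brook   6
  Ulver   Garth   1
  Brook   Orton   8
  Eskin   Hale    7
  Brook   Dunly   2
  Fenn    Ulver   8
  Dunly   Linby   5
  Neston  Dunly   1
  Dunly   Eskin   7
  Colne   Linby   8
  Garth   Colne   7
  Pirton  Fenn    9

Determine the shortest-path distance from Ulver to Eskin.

12 km

Enumerating some paths:
Ulver–Garth–Neston–Eskin: 1+3+9 = 13
Ulver–Garth–Neston–Dunly–Eskin: 1+3+1+7 = 12
Ulver–Quorn–Linby–Eskin: 6+2+7 = 15
Ulver–Garth–Neston–Quorn–Linby–Eskin: 1+3+1+2+7 = 14
Cheapest is Ulver–Garth–Neston–Dunly–Eskin at 12 km.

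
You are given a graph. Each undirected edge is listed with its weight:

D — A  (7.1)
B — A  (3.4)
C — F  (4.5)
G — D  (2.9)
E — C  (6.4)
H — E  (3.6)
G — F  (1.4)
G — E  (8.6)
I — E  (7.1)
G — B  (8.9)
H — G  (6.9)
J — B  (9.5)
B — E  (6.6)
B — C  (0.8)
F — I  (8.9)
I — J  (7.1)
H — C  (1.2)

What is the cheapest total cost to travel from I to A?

16.1

Shortest distances from I:
I: 0
E: 7.1  (via I)
J: 7.1  (via I)
F: 8.9  (via I)
G: 10.3  (via F)
H: 10.7  (via E)
C: 11.9  (via H)
B: 12.7  (via C)
D: 13.2  (via G)
A: 16.1  (via B)
Shortest route: I–E–H–C–B–A = 16.1.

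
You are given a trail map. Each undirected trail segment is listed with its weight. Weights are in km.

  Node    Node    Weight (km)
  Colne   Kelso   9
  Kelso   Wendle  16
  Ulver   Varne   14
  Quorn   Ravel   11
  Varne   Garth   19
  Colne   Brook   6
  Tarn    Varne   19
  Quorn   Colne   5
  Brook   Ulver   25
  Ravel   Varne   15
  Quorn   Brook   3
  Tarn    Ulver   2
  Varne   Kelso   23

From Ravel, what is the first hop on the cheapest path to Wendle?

Enumerating some paths:
Ravel - Quorn - Brook - Colne - Kelso - Wendle: 11+3+6+9+16 = 45
Ravel - Varne - Kelso - Wendle: 15+23+16 = 54
Ravel - Quorn - Colne - Kelso - Wendle: 11+5+9+16 = 41
Ravel - Varne - Ulver - Brook - Colne - Kelso - Wendle: 15+14+25+6+9+16 = 85
The minimum is 41 km via Ravel - Quorn - Colne - Kelso - Wendle.
So from Ravel the first move is to Quorn.

Quorn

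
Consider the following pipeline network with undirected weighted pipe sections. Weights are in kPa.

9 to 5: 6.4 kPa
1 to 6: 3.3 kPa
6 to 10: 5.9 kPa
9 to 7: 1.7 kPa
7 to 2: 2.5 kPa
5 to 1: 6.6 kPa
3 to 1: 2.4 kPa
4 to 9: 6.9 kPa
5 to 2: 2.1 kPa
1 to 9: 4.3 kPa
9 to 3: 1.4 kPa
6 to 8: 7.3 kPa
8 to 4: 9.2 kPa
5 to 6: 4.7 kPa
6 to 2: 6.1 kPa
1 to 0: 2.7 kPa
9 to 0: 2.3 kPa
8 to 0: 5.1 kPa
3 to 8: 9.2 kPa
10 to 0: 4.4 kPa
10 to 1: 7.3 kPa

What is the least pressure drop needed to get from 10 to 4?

Compare a few routes:
10–0–9–4: 4.4+2.3+6.9 = 13.6
10–0–1–3–9–4: 4.4+2.7+2.4+1.4+6.9 = 17.8
10–0–1–9–4: 4.4+2.7+4.3+6.9 = 18.3
10–1–3–9–4: 7.3+2.4+1.4+6.9 = 18
The minimum is 13.6 kPa via 10–0–9–4.

13.6 kPa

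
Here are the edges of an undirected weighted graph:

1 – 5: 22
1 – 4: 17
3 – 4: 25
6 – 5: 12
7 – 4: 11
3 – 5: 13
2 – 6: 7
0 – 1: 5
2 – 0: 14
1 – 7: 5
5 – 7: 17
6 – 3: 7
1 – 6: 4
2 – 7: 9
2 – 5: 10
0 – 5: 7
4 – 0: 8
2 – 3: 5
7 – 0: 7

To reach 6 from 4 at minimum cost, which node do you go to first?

0

Compare a few routes:
4 - 0 - 7 - 1 - 6: 8+7+5+4 = 24
4 - 1 - 6: 17+4 = 21
4 - 0 - 1 - 6: 8+5+4 = 17
4 - 7 - 1 - 6: 11+5+4 = 20
Cheapest is 4 - 0 - 1 - 6 at 17.
So from 4 the first move is to 0.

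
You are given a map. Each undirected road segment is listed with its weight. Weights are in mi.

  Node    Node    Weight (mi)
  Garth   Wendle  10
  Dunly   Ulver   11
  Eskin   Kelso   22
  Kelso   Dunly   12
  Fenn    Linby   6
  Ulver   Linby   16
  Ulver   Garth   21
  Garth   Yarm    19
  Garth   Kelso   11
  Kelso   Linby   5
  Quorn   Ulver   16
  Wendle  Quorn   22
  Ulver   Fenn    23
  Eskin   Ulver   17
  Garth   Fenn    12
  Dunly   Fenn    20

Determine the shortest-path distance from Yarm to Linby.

Candidate routes:
Yarm - Garth - Kelso - Linby: 19+11+5 = 35
Yarm - Garth - Ulver - Linby: 19+21+16 = 56
Yarm - Garth - Fenn - Linby: 19+12+6 = 37
Yarm - Garth - Kelso - Dunly - Fenn - Linby: 19+11+12+20+6 = 68
The minimum is 35 mi via Yarm - Garth - Kelso - Linby.

35 mi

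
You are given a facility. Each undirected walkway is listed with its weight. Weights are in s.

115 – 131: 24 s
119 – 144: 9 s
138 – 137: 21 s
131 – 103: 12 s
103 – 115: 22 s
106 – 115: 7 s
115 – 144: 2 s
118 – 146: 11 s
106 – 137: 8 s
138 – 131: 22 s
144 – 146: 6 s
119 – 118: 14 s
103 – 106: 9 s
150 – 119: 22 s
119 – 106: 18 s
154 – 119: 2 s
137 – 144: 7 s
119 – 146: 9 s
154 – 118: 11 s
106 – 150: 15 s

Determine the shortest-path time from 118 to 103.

35 s

Shortest distances from 118:
118: 0
154: 11  (via 118)
146: 11  (via 118)
119: 13  (via 154)
144: 17  (via 146)
115: 19  (via 144)
137: 24  (via 144)
106: 26  (via 115)
150: 35  (via 119)
103: 35  (via 106)
Shortest route: 118 → 146 → 144 → 115 → 106 → 103 = 35 s.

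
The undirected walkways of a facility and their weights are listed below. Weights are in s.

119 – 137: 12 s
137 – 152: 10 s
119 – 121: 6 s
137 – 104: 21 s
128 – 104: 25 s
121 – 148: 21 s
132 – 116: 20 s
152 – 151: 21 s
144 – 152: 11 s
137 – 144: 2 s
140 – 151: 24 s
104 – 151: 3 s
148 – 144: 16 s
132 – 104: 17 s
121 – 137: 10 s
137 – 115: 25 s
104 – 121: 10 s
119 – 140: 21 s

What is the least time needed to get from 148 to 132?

48 s

Settle nodes by increasing distance from 148:
148: 0
144: 16  (via 148)
137: 18  (via 144)
121: 21  (via 148)
119: 27  (via 121)
152: 27  (via 144)
104: 31  (via 121)
151: 34  (via 104)
115: 43  (via 137)
140: 48  (via 119)
132: 48  (via 104)
Shortest route: 148 → 121 → 104 → 132 = 48 s.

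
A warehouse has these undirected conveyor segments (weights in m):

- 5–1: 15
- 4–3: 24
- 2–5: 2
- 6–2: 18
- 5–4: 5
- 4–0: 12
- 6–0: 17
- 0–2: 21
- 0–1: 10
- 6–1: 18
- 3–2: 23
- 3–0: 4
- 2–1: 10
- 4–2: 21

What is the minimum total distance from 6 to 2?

Enumerating some paths:
6–1–5–2: 18+15+2 = 35
6–1–2: 18+10 = 28
6–0–4–5–2: 17+12+5+2 = 36
6–2: 18 = 18
Cheapest is 6–2 at 18 m.

18 m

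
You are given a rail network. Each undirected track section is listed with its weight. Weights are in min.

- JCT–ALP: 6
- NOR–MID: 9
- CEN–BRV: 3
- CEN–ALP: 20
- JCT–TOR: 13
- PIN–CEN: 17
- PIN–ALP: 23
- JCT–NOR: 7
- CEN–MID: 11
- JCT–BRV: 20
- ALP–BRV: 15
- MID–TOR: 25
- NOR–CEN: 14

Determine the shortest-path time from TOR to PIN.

42 min

Shortest distances from TOR:
TOR: 0
JCT: 13  (via TOR)
ALP: 19  (via JCT)
NOR: 20  (via JCT)
MID: 25  (via TOR)
BRV: 33  (via JCT)
CEN: 34  (via NOR)
PIN: 42  (via ALP)
Shortest route: TOR → JCT → ALP → PIN = 42 min.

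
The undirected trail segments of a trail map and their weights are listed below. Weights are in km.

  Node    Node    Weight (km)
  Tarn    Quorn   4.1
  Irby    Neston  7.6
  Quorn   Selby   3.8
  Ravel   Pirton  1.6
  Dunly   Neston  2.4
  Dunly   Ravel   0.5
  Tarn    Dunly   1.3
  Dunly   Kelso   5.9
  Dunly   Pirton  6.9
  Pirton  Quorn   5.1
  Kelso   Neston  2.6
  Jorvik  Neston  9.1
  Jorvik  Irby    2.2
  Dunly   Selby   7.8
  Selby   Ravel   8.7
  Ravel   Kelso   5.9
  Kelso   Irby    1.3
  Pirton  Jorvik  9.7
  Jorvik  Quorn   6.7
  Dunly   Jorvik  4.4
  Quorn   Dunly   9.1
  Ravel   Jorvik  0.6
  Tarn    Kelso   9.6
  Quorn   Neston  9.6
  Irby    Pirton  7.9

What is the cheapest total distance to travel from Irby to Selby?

11.1 km

Candidate routes:
Irby - Jorvik - Ravel - Selby: 2.2+0.6+8.7 = 11.5
Irby - Jorvik - Ravel - Dunly - Selby: 2.2+0.6+0.5+7.8 = 11.1
The minimum is 11.1 km via Irby - Jorvik - Ravel - Dunly - Selby.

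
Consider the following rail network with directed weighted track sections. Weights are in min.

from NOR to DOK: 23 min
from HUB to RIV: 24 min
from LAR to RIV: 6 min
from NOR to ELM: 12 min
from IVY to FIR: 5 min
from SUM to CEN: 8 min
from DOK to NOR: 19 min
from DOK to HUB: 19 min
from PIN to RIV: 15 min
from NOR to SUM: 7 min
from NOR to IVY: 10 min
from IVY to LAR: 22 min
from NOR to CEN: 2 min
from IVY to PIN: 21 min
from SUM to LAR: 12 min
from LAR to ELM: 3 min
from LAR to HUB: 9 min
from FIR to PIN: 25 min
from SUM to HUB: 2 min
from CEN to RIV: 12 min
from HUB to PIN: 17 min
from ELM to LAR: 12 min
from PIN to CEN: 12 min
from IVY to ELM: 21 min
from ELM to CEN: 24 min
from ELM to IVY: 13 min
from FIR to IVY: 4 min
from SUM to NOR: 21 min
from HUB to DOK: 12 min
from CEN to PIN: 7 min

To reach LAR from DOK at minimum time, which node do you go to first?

NOR

Candidate routes:
DOK → NOR → IVY → ELM → LAR: 19+10+21+12 = 62
DOK → NOR → IVY → LAR: 19+10+22 = 51
DOK → NOR → SUM → LAR: 19+7+12 = 38
DOK → NOR → ELM → LAR: 19+12+12 = 43
The minimum is 38 min via DOK → NOR → SUM → LAR.
So from DOK the first move is to NOR.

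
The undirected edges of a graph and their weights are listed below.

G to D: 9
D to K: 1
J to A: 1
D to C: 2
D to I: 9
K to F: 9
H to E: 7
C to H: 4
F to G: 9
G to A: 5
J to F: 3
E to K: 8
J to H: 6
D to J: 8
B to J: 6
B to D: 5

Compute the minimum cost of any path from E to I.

18

Compare a few routes:
E–H–C–D–I: 7+4+2+9 = 22
E–K–D–I: 8+1+9 = 18
E–H–J–D–I: 7+6+8+9 = 30
The minimum is 18 via E–K–D–I.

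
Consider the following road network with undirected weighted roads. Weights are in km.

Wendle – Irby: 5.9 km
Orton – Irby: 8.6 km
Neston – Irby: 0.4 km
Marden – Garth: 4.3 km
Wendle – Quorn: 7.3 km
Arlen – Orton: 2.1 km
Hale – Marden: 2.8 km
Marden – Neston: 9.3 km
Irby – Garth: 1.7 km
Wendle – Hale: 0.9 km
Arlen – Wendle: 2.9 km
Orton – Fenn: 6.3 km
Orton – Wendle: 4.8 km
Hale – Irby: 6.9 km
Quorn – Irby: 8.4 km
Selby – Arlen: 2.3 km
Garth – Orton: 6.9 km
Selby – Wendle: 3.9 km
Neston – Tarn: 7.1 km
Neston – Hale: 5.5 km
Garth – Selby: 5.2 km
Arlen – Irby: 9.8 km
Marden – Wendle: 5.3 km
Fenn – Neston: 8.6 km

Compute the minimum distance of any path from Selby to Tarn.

Enumerating some paths:
Selby - Wendle - Hale - Neston - Tarn: 3.9+0.9+5.5+7.1 = 17.4
Selby - Garth - Irby - Neston - Tarn: 5.2+1.7+0.4+7.1 = 14.4
Selby - Wendle - Irby - Neston - Tarn: 3.9+5.9+0.4+7.1 = 17.3
The minimum is 14.4 km via Selby - Garth - Irby - Neston - Tarn.

14.4 km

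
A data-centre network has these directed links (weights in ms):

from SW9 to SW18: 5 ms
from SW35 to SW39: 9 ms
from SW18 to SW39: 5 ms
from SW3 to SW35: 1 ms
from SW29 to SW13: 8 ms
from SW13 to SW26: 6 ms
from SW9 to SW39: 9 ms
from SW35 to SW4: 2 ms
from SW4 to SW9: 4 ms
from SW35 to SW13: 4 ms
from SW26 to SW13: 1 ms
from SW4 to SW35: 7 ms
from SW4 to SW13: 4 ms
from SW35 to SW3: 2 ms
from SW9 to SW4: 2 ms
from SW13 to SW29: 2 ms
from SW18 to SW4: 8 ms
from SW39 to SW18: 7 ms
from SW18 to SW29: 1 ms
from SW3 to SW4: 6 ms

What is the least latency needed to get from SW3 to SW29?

7 ms

Shortest distances from SW3:
SW3: 0
SW35: 1  (via SW3)
SW4: 3  (via SW35)
SW13: 5  (via SW35)
SW9: 7  (via SW4)
SW29: 7  (via SW13)
Shortest route: SW3 → SW35 → SW13 → SW29 = 7 ms.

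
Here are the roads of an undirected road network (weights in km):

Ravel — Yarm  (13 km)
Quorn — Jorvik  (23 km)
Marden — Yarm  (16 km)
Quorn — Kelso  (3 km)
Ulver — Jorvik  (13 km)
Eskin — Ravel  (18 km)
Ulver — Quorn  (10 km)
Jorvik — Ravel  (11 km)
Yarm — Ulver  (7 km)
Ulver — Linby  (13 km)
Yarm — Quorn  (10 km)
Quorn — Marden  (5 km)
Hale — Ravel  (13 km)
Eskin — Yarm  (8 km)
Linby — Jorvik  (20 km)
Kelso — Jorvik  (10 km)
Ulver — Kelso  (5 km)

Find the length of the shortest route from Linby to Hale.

44 km

Running Dijkstra from Linby:
Linby: 0
Ulver: 13  (via Linby)
Kelso: 18  (via Ulver)
Jorvik: 20  (via Linby)
Yarm: 20  (via Ulver)
Quorn: 21  (via Kelso)
Marden: 26  (via Quorn)
Eskin: 28  (via Yarm)
Ravel: 31  (via Jorvik)
Hale: 44  (via Ravel)
Shortest route: Linby → Jorvik → Ravel → Hale = 44 km.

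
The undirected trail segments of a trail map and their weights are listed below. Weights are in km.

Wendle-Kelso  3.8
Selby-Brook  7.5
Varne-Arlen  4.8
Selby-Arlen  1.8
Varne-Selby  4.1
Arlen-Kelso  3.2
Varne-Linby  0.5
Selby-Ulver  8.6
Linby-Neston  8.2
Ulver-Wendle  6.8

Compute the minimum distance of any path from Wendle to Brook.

16.3 km

Settle nodes by increasing distance from Wendle:
Wendle: 0
Kelso: 3.8  (via Wendle)
Ulver: 6.8  (via Wendle)
Arlen: 7  (via Kelso)
Selby: 8.8  (via Arlen)
Varne: 11.8  (via Arlen)
Linby: 12.3  (via Varne)
Brook: 16.3  (via Selby)
Shortest route: Wendle → Kelso → Arlen → Selby → Brook = 16.3 km.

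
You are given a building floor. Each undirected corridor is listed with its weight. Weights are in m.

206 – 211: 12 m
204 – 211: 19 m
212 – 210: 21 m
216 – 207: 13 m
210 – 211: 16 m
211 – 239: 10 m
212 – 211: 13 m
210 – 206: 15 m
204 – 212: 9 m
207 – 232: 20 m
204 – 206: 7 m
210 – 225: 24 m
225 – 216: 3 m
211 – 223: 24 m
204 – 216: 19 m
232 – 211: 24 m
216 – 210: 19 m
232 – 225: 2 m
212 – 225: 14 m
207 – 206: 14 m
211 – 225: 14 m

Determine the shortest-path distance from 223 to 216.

41 m

Settle nodes by increasing distance from 223:
223: 0
211: 24  (via 223)
239: 34  (via 211)
206: 36  (via 211)
212: 37  (via 211)
225: 38  (via 211)
232: 40  (via 225)
210: 40  (via 211)
216: 41  (via 225)
Shortest route: 223–211–225–216 = 41 m.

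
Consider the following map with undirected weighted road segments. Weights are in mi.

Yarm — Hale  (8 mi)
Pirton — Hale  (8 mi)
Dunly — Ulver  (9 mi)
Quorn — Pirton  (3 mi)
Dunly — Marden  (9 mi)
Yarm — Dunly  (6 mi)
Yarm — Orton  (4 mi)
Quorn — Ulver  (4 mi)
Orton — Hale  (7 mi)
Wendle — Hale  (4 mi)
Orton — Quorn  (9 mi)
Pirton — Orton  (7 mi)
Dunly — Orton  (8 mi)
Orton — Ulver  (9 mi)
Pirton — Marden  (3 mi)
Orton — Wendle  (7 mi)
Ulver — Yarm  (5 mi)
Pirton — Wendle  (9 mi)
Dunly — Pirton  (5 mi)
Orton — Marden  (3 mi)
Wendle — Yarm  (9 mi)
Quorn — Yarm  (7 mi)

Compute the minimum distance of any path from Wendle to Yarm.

9 mi

Compare a few routes:
Wendle–Hale–Yarm: 4+8 = 12
Wendle–Hale–Orton–Yarm: 4+7+4 = 15
Wendle–Orton–Yarm: 7+4 = 11
Wendle–Yarm: 9 = 9
Cheapest is Wendle–Yarm at 9 mi.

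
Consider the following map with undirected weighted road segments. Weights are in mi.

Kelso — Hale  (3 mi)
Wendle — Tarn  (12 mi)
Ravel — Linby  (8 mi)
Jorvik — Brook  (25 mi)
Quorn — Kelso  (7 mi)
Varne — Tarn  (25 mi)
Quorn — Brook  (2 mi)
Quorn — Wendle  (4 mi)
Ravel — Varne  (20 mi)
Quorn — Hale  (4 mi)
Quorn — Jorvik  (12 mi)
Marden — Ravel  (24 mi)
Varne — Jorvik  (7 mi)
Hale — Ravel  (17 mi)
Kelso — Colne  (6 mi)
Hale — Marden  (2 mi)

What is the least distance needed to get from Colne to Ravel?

Candidate routes:
Colne–Kelso–Quorn–Hale–Ravel: 6+7+4+17 = 34
Colne–Kelso–Hale–Ravel: 6+3+17 = 26
Colne–Kelso–Hale–Marden–Ravel: 6+3+2+24 = 35
Cheapest is Colne–Kelso–Hale–Ravel at 26 mi.

26 mi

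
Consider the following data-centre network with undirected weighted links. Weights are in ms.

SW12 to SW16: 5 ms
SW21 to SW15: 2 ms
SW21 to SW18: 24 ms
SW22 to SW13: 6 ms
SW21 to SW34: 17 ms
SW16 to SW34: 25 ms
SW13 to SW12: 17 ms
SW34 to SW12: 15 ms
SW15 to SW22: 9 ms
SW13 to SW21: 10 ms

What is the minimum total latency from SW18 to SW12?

Settle nodes by increasing distance from SW18:
SW18: 0
SW21: 24  (via SW18)
SW15: 26  (via SW21)
SW13: 34  (via SW21)
SW22: 35  (via SW15)
SW34: 41  (via SW21)
SW12: 51  (via SW13)
Shortest route: SW18 → SW21 → SW13 → SW12 = 51 ms.

51 ms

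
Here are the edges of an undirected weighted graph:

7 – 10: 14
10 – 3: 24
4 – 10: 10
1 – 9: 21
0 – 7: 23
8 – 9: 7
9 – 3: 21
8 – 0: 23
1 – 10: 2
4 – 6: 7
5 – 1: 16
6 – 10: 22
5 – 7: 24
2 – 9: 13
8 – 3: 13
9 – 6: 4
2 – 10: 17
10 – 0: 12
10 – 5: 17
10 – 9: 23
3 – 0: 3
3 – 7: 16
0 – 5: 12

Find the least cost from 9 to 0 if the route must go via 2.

42

Best 9 to 2: 9–2 costing 13
Best 2 to 0: 2–10–0 costing 29
Total via 2: 13 + 29 = 42.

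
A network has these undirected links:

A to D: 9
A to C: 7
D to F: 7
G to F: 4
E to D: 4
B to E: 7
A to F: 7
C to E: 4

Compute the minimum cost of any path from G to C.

Shortest distances from G:
G: 0
F: 4  (via G)
A: 11  (via F)
D: 11  (via F)
E: 15  (via D)
C: 18  (via A)
Shortest route: G–F–A–C = 18.

18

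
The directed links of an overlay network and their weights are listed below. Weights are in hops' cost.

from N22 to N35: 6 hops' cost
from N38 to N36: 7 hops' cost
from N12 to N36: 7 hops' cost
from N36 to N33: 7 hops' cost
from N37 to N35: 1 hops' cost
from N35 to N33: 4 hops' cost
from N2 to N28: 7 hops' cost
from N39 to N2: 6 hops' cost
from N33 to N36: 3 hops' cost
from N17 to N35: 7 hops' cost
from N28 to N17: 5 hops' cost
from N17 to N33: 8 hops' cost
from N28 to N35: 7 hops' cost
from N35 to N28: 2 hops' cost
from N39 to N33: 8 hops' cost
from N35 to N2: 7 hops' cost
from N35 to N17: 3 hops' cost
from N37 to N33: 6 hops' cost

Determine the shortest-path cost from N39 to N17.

18 hops' cost

Settle nodes by increasing distance from N39:
N39: 0
N2: 6  (via N39)
N33: 8  (via N39)
N36: 11  (via N33)
N28: 13  (via N2)
N17: 18  (via N28)
Shortest route: N39–N2–N28–N17 = 18 hops' cost.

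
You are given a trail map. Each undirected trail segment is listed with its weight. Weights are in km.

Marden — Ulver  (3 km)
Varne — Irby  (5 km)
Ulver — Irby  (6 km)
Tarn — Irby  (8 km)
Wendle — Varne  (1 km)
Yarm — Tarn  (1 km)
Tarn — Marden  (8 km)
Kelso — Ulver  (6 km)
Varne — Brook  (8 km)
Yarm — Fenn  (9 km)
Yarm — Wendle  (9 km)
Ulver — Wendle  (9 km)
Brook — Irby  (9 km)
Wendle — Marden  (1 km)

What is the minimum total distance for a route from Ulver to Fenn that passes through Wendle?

22 km

Shortest Ulver→Wendle: Ulver → Marden → Wendle = 4
Shortest Wendle→Fenn: Wendle → Yarm → Fenn = 18
Total via Wendle: 4 + 18 = 22 km.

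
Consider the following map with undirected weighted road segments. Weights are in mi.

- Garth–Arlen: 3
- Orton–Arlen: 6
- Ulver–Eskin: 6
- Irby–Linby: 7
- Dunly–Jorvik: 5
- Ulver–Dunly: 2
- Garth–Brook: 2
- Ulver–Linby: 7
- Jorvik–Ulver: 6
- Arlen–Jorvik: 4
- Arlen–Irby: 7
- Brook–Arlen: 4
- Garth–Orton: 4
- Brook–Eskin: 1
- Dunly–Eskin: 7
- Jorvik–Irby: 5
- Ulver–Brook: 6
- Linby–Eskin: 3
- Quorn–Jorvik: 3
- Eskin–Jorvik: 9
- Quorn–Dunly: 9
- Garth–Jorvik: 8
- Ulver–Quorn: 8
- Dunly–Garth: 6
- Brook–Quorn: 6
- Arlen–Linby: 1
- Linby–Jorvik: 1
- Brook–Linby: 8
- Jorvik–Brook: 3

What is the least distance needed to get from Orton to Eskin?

7 mi

Candidate routes:
Orton → Arlen → Linby → Eskin: 6+1+3 = 10
Orton → Garth → Arlen → Linby → Eskin: 4+3+1+3 = 11
Orton → Garth → Brook → Eskin: 4+2+1 = 7
Orton → Arlen → Brook → Eskin: 6+4+1 = 11
The minimum is 7 mi via Orton → Garth → Brook → Eskin.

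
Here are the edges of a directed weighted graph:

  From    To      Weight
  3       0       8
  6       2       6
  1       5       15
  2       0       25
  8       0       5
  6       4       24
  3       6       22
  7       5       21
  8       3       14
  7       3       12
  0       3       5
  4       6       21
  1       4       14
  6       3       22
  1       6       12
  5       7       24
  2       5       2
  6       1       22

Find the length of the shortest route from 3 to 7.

54

Shortest distances from 3:
3: 0
0: 8  (via 3)
6: 22  (via 3)
2: 28  (via 6)
5: 30  (via 2)
1: 44  (via 6)
4: 46  (via 6)
7: 54  (via 5)
Shortest route: 3 → 6 → 2 → 5 → 7 = 54.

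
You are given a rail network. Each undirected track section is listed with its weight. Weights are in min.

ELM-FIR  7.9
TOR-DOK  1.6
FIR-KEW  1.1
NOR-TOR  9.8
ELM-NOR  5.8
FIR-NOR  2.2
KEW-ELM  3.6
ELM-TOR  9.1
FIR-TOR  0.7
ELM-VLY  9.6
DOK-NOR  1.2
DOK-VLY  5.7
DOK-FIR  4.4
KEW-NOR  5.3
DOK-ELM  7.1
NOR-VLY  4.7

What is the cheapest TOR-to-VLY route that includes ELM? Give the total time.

Best TOR to ELM: TOR → FIR → KEW → ELM costing 5.4
Shortest ELM→VLY: ELM → VLY = 9.6
Total via ELM: 5.4 + 9.6 = 15 min.

15 min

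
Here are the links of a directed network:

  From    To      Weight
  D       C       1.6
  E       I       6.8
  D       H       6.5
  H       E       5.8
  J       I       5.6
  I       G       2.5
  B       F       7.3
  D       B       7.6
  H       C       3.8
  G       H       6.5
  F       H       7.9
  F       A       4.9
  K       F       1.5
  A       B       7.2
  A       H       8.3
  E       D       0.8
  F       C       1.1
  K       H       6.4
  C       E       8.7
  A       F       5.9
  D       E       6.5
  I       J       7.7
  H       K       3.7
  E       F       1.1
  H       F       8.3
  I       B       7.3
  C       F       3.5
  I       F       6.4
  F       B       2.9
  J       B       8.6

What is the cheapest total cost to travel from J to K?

18.3

Enumerating some paths:
J–I–G–H–K: 5.6+2.5+6.5+3.7 = 18.3
J–B–F–H–K: 8.6+7.3+7.9+3.7 = 27.5
J–I–F–H–K: 5.6+6.4+7.9+3.7 = 23.6
The minimum is 18.3 via J–I–G–H–K.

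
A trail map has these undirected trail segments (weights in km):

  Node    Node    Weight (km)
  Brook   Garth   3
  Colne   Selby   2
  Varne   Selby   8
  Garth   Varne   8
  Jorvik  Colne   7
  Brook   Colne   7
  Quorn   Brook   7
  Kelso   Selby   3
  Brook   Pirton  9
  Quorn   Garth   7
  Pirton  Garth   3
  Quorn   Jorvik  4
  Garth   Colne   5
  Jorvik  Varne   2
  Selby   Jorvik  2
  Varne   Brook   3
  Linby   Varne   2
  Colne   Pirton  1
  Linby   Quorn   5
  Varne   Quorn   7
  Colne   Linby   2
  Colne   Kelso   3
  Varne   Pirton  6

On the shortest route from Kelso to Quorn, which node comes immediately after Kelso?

Selby

Enumerating some paths:
Kelso - Colne - Linby - Quorn: 3+2+5 = 10
Kelso - Selby - Jorvik - Quorn: 3+2+4 = 9
The minimum is 9 km via Kelso - Selby - Jorvik - Quorn.
So from Kelso the first move is to Selby.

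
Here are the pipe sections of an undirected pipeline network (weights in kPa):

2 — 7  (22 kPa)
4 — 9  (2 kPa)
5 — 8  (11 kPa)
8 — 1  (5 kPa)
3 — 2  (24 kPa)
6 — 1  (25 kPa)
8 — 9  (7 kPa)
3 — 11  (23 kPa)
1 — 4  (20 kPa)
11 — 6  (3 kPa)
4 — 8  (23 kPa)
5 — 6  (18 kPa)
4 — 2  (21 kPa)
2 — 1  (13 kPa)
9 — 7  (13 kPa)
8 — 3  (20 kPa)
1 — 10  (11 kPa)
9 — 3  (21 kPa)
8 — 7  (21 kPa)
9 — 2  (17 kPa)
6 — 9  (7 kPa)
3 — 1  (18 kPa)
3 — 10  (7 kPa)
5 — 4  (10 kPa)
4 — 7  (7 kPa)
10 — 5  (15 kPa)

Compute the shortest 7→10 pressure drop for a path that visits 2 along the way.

Shortest 7→2: 7 → 2 = 22
Shortest 2→10: 2 → 1 → 10 = 24
Total via 2: 22 + 24 = 46 kPa.

46 kPa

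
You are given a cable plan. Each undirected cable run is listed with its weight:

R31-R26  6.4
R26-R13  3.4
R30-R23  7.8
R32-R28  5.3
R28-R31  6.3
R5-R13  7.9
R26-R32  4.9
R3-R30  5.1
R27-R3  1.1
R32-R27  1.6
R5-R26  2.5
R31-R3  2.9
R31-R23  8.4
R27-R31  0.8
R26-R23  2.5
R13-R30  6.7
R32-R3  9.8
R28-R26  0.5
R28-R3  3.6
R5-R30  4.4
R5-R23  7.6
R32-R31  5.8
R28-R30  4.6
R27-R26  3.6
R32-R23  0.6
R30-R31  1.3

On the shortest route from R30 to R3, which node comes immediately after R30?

Enumerating some paths:
R30 → R31 → R27 → R3: 1.3+0.8+1.1 = 3.2
R30 → R31 → R3: 1.3+2.9 = 4.2
Cheapest is R30 → R31 → R27 → R3 at 3.2.
So from R30 the first move is to R31.

R31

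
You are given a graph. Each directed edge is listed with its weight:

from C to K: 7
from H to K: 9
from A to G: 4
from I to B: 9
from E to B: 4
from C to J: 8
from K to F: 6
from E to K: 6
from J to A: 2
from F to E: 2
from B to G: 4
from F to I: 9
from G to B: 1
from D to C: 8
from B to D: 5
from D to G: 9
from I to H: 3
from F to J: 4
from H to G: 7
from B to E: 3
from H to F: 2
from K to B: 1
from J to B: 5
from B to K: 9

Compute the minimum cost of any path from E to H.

24

Compare a few routes:
E → B → K → F → I → H: 4+9+6+9+3 = 31
E → K → F → I → H: 6+6+9+3 = 24
Cheapest is E → K → F → I → H at 24.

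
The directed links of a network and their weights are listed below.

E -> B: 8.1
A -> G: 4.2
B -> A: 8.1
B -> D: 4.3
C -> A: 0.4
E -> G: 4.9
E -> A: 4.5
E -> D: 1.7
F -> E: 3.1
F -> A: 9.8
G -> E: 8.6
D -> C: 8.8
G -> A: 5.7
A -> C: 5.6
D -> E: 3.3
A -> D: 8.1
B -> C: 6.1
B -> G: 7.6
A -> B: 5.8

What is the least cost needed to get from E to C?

Shortest distances from E:
E: 0
D: 1.7  (via E)
A: 4.5  (via E)
G: 4.9  (via E)
B: 8.1  (via E)
C: 10.1  (via A)
Shortest route: E–A–C = 10.1.

10.1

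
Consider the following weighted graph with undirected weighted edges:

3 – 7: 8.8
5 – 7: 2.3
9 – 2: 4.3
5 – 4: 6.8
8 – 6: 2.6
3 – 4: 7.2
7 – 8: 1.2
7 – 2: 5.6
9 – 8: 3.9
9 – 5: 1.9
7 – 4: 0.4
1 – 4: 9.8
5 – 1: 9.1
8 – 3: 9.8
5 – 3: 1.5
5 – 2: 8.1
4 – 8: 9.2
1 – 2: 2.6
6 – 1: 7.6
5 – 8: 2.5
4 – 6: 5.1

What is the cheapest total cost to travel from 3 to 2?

7.7

Enumerating some paths:
3–5–9–2: 1.5+1.9+4.3 = 7.7
3–5–8–7–2: 1.5+2.5+1.2+5.6 = 10.8
3–5–2: 1.5+8.1 = 9.6
3–5–7–2: 1.5+2.3+5.6 = 9.4
The minimum is 7.7 via 3–5–9–2.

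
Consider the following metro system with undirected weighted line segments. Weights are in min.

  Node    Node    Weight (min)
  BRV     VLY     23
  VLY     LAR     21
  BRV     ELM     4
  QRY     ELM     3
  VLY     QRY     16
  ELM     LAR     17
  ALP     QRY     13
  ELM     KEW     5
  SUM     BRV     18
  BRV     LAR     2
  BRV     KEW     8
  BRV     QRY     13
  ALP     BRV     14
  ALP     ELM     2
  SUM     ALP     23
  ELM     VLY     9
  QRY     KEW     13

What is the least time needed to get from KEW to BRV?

8 min

Enumerating some paths:
KEW → BRV: 8 = 8
KEW → ELM → BRV: 5+4 = 9
The minimum is 8 min via KEW → BRV.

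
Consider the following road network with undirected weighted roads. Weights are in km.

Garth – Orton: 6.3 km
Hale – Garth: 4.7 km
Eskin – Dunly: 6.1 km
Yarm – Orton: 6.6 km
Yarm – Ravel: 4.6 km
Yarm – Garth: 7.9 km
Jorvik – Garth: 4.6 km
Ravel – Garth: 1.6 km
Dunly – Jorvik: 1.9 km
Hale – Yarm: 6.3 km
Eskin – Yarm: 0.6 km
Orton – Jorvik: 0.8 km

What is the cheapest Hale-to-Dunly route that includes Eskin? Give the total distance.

13 km

Best Hale to Eskin: Hale–Yarm–Eskin costing 6.9
Best Eskin to Dunly: Eskin–Dunly costing 6.1
Total via Eskin: 6.9 + 6.1 = 13 km.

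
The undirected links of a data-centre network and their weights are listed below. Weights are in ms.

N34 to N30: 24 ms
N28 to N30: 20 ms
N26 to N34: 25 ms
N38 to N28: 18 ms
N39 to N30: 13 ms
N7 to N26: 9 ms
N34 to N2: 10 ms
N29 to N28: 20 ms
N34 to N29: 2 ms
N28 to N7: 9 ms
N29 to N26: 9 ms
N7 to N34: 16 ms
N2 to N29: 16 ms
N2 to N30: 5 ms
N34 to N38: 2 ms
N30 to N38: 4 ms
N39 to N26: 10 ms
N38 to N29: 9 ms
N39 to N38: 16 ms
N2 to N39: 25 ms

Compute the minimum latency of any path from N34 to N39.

Settle nodes by increasing distance from N34:
N34: 0
N29: 2  (via N34)
N38: 2  (via N34)
N30: 6  (via N38)
N2: 10  (via N34)
N26: 11  (via N29)
N7: 16  (via N34)
N39: 18  (via N38)
Shortest route: N34 → N38 → N39 = 18 ms.

18 ms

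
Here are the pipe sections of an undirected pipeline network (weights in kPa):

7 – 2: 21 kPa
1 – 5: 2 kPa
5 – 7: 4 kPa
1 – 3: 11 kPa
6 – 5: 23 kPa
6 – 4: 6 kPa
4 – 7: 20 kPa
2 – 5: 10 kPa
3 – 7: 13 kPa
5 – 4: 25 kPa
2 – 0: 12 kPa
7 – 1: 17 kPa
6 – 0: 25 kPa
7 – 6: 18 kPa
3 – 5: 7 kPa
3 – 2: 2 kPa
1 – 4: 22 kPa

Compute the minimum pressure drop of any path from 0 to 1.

Enumerating some paths:
0 → 2 → 5 → 1: 12+10+2 = 24
0 → 2 → 3 → 5 → 1: 12+2+7+2 = 23
Cheapest is 0 → 2 → 3 → 5 → 1 at 23 kPa.

23 kPa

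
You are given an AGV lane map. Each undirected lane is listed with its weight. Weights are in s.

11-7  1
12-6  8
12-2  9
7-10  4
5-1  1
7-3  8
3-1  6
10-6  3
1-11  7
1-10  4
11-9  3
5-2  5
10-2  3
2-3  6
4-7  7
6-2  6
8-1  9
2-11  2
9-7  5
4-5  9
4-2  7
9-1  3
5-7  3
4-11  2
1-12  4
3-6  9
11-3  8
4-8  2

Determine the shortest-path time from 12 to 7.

8 s

Compare a few routes:
12–1–5–7: 4+1+3 = 8
12–1–9–7: 4+3+5 = 12
12–1–11–7: 4+7+1 = 12
12–1–9–11–7: 4+3+3+1 = 11
The minimum is 8 s via 12–1–5–7.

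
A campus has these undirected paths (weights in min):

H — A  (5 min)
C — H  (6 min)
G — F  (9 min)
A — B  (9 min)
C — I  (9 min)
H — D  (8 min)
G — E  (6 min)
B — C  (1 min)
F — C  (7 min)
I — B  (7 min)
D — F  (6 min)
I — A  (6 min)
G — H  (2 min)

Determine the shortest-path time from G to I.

Candidate routes:
G–H–A–I: 2+5+6 = 13
G–H–C–B–I: 2+6+1+7 = 16
The minimum is 13 min via G–H–A–I.

13 min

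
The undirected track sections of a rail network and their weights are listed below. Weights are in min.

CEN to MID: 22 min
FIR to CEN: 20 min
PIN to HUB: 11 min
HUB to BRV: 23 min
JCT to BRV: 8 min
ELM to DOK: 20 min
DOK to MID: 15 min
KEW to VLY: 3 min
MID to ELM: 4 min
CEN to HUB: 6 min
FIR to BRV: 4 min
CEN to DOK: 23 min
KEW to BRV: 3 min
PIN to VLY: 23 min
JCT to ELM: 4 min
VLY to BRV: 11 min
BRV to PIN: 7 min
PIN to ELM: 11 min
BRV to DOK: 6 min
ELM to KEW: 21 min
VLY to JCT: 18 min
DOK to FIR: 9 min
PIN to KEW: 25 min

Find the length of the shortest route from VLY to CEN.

30 min

Settle nodes by increasing distance from VLY:
VLY: 0
KEW: 3  (via VLY)
BRV: 6  (via KEW)
FIR: 10  (via BRV)
DOK: 12  (via BRV)
PIN: 13  (via BRV)
JCT: 14  (via BRV)
ELM: 18  (via JCT)
MID: 22  (via ELM)
HUB: 24  (via PIN)
CEN: 30  (via FIR)
Shortest route: VLY–KEW–BRV–FIR–CEN = 30 min.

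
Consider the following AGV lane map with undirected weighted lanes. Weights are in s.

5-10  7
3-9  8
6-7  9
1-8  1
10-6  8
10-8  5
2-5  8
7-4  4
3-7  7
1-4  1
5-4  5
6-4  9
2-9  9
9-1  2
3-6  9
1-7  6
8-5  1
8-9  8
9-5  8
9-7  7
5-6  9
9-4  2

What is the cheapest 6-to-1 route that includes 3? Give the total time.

Best 6 to 3: 6–3 costing 9
Best 3 to 1: 3–9–1 costing 10
Total via 3: 9 + 10 = 19 s.

19 s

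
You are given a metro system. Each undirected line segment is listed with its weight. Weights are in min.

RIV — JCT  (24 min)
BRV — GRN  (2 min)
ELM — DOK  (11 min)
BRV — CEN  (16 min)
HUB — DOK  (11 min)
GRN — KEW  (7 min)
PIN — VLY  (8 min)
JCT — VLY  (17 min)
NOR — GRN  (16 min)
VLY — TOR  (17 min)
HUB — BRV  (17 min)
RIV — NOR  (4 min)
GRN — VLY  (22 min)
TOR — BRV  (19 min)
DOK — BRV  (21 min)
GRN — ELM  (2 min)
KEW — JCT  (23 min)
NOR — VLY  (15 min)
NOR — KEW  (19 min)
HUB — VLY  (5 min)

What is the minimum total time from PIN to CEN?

46 min

Candidate routes:
PIN - VLY - NOR - GRN - BRV - CEN: 8+15+16+2+16 = 57
PIN - VLY - HUB - DOK - ELM - GRN - BRV - CEN: 8+5+11+11+2+2+16 = 55
PIN - VLY - GRN - BRV - CEN: 8+22+2+16 = 48
PIN - VLY - HUB - BRV - CEN: 8+5+17+16 = 46
Cheapest is PIN - VLY - HUB - BRV - CEN at 46 min.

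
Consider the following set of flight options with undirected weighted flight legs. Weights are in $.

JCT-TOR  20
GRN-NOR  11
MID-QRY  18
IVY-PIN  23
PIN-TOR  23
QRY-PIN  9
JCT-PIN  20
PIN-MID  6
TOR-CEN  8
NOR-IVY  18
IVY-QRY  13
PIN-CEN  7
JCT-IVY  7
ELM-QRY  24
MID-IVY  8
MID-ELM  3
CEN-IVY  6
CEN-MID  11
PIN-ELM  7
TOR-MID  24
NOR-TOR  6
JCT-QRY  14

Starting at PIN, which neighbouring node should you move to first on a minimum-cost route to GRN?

CEN

Compare a few routes:
PIN–TOR–NOR–GRN: 23+6+11 = 40
PIN–MID–CEN–TOR–NOR–GRN: 6+11+8+6+11 = 42
PIN–CEN–IVY–NOR–GRN: 7+6+18+11 = 42
PIN–CEN–TOR–NOR–GRN: 7+8+6+11 = 32
Cheapest is PIN–CEN–TOR–NOR–GRN at $32.
So from PIN the first move is to CEN.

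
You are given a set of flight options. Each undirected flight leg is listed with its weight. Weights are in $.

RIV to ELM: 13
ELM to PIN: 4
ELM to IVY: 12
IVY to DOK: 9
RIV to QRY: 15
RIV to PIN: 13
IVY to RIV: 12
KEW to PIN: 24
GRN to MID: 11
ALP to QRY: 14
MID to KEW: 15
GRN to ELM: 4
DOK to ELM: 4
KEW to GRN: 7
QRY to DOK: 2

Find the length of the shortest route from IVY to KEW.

Compare a few routes:
IVY → RIV → ELM → GRN → KEW: 12+13+4+7 = 36
IVY → ELM → GRN → KEW: 12+4+7 = 23
IVY → DOK → ELM → GRN → KEW: 9+4+4+7 = 24
Cheapest is IVY → ELM → GRN → KEW at $23.

$23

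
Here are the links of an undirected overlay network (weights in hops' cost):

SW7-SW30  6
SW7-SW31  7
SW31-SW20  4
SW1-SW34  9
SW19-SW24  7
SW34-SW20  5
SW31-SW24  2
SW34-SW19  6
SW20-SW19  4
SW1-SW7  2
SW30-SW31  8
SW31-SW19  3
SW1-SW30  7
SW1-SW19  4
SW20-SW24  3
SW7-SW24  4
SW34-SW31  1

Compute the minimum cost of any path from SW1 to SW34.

Compare a few routes:
SW1 - SW19 - SW31 - SW34: 4+3+1 = 8
SW1 - SW7 - SW24 - SW31 - SW34: 2+4+2+1 = 9
SW1 - SW34: 9 = 9
The minimum is 8 hops' cost via SW1 - SW19 - SW31 - SW34.

8 hops' cost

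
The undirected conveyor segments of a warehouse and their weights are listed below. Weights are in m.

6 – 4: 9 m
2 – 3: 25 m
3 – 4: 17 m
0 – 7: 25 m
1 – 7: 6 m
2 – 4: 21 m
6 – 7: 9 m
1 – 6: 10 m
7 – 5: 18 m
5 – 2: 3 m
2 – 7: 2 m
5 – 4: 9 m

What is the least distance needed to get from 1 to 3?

33 m

Shortest distances from 1:
1: 0
7: 6  (via 1)
2: 8  (via 7)
6: 10  (via 1)
5: 11  (via 2)
4: 19  (via 6)
0: 31  (via 7)
3: 33  (via 2)
Shortest route: 1–7–2–3 = 33 m.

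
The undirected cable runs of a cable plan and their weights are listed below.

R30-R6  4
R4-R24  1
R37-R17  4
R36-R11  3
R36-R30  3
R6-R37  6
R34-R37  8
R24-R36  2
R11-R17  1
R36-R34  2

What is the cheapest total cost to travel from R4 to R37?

11

Shortest distances from R4:
R4: 0
R24: 1  (via R4)
R36: 3  (via R24)
R34: 5  (via R36)
R11: 6  (via R36)
R30: 6  (via R36)
R17: 7  (via R11)
R6: 10  (via R30)
R37: 11  (via R17)
Shortest route: R4–R24–R36–R11–R17–R37 = 11.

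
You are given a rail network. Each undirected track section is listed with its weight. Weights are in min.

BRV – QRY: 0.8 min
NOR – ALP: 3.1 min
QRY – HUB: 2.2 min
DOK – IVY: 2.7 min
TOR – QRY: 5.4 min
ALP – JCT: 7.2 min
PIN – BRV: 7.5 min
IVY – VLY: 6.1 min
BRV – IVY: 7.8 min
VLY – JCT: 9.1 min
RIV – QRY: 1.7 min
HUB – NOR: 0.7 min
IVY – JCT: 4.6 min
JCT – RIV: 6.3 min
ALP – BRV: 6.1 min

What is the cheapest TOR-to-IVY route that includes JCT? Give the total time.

18 min

Best TOR to JCT: TOR–QRY–RIV–JCT costing 13.4
Best JCT to IVY: JCT–IVY costing 4.6
Total via JCT: 13.4 + 4.6 = 18 min.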